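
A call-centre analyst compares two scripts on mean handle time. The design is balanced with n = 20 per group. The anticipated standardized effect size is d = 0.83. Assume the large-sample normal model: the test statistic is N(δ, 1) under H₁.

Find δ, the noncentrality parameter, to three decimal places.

δ = d·√(n/2) = 0.83 × √(20/2) = 2.6247

δ ≈ 2.625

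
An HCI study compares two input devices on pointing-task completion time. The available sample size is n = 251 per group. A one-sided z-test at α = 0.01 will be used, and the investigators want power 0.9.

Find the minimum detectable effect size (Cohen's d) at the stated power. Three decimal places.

d ≈ 0.322

Required noncentrality: δ = z_{0.01} + z_{0.10} = 2.326 + 1.282 = 3.608.
δ = d·√(n/2) ⇒ d = δ/√(n/2) = 3.608/√(251/2) = 0.3221.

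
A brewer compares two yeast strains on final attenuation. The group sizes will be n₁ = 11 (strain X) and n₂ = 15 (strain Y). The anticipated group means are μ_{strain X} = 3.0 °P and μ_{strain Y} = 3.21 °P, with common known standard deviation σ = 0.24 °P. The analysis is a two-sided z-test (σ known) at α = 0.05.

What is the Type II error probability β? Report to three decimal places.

β ≈ 0.403

Standardized effect: d = |μ_{strain X} − μ_{strain Y}| / σ = |3.0 − 3.21| / 0.24 = 0.8750
Noncentrality parameter: δ = d / √(1/n₁ + 1/n₂) = 0.8750 / √(1/11 + 1/15) = 2.2043
Two-sided α = 0.05 → critical value z_{0.025} = 1.960.
Power = Φ(δ − 1.960) + Φ(−δ − 1.960) = Φ(0.244) + Φ(-4.164) = 0.5965 + 0.0000 = 0.5965.
Type II error: β = 1 − power = 1 − 0.5965 = 0.4035.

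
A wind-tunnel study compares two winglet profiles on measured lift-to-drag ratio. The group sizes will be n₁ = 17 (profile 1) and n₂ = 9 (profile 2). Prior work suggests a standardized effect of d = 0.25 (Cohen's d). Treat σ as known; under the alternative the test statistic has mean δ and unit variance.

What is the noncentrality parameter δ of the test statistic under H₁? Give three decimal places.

The noncentrality parameter scales effect size by the design's sample-size factor: δ = d / √(1/n₁ + 1/n₂) = 0.25 / √(1/17 + 1/9) = 0.6065

δ ≈ 0.606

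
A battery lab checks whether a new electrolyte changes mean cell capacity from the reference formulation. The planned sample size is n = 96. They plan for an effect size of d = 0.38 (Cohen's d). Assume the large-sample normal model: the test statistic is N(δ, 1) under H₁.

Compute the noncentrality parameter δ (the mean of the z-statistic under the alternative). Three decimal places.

δ ≈ 3.723

δ = d·√n = 0.38 × √96 = 3.7232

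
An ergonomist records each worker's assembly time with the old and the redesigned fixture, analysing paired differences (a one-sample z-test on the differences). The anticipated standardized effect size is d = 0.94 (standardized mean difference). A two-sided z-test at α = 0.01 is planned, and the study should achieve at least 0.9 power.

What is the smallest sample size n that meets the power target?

n = 17

Set Φ(δ − 2.576) = 0.9; then δ − 2.576 = Φ⁻¹(0.9) = 1.282, giving δ = 3.857.
(Ignoring the negligible lower-tail rejection probability gives the usual closed-form inversion.)
δ = d·√n ⇒ n = (δ/d)² = (3.857 / 0.94)² = 16.84.
Round up to the next whole unit.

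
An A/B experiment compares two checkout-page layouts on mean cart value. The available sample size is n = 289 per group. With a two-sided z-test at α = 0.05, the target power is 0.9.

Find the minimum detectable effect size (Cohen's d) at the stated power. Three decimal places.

Need Φ(δ − 1.960) = 0.9, so δ = 1.960 + 1.282 = 3.242.
(Lower-tail contribution to power is negligible for δ > 0.)
δ = d·√(n/2) ⇒ d = δ/√(n/2) = 3.242/√(289/2) = 0.2697.

d ≈ 0.270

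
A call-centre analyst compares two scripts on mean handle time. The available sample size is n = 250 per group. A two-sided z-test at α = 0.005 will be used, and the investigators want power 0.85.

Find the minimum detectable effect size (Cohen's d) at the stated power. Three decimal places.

d ≈ 0.344

Need Φ(δ − 2.807) = 0.85, so δ = 2.807 + 1.036 = 3.843.
(The second rejection-region term Φ(−δ − z_{α/2}) is negligible and dropped.)
δ = d·√(n/2) ⇒ d = δ/√(n/2) = 3.843/√(250/2) = 0.3438.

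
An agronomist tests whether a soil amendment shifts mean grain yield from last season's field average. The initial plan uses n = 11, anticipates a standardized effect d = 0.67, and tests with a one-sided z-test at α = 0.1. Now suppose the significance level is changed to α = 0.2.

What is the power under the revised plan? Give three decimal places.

δ = d·√n = 0.67 × √11 = 2.2221 (unchanged). New critical value: z_{0.2} = 0.842.
Revised power = Φ(δ − 0.842) = Φ(1.381) = 0.9163.

Power ≈ 0.916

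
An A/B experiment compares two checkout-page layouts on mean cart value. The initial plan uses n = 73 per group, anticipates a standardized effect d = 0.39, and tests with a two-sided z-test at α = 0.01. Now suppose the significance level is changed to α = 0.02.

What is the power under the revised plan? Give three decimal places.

δ = d·√(n/2) = 0.39 × √(73/2) = 2.3562 (unchanged). New critical value: z_{0.01} = 2.326.
Revised power = Φ(δ − 2.326) + Φ(−δ − 2.326) = Φ(0.030) + Φ(-4.683) = 0.5119 + 0.0000 = 0.5119.

Power ≈ 0.512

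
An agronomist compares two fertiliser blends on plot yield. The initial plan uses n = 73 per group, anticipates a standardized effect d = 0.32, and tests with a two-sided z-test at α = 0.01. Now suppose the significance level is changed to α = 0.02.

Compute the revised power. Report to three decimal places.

Power ≈ 0.347

δ = d·√(n/2) = 0.32 × √(73/2) = 1.9333 (unchanged). New critical value: z_{0.01} = 2.326.
Revised power = Φ(δ − 2.326) + Φ(−δ − 2.326) = Φ(-0.393) + Φ(-4.260) = 0.3471 + 0.0000 = 0.3471.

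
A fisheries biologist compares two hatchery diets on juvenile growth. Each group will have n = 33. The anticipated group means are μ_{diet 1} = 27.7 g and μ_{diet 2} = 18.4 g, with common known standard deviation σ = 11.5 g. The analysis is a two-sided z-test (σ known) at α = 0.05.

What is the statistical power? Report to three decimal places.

Standardized effect: d = |μ_{diet 1} − μ_{diet 2}| / σ = |27.7 − 18.4| / 11.5 = 0.8087
Noncentrality parameter: δ = d·√(n/2) = 0.8087 × √(33/2) = 3.2849
Critical value for a two-sided test at α = 0.05: z_{α/2} = 1.960.
Power = Φ(δ − 1.960) + Φ(−δ − 1.960) = Φ(1.325) + Φ(-5.245) = 0.9074 + 0.0000 = 0.9074.

Power ≈ 0.907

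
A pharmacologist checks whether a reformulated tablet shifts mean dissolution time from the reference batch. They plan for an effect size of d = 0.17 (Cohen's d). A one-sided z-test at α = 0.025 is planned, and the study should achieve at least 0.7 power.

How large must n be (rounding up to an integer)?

For power 0.7 need Φ(δ − z_{0.025}) = 0.7, so δ = z_{0.025} + z_{0.30} = 1.960 + 0.524 = 2.484.
δ = d·√n ⇒ n = (δ/d)² = (2.484 / 0.17)² = 213.57.
Round up to the next whole unit.

n = 214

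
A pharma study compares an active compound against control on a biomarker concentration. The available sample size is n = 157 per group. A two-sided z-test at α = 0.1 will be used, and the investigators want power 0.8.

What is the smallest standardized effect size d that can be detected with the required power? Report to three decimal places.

Required noncentrality: δ = z_{0.05} + z_{0.20} = 1.645 + 0.842 = 2.486.
(Lower-tail contribution to power is negligible for δ > 0.)
δ = d·√(n/2) ⇒ d = δ/√(n/2) = 2.486/√(157/2) = 0.2806.

d ≈ 0.281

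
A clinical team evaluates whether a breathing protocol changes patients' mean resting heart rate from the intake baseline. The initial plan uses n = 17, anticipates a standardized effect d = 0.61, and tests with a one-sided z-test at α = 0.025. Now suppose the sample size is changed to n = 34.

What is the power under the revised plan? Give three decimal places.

With n = 34: δ = d·√n = 0.61 × √34 = 3.5569. Critical value z_{0.025} = 1.960.
Revised power = P(Z > 1.960 − δ) = Φ(1.597) = 0.9449.

Power ≈ 0.945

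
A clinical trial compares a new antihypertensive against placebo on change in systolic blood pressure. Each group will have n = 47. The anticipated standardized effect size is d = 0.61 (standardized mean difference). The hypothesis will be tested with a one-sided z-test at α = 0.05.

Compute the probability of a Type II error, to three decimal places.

β ≈ 0.095

Noncentrality parameter: δ = d·√(n/2) = 0.61 × √(47/2) = 2.9571
One-sided α = 0.05 → critical value z_{0.05} = 1.645.
Power = P(Z > 1.645 − δ) = Φ(1.312) = 0.9053.
Type II error: β = 1 − power = 1 − 0.9053 = 0.0947.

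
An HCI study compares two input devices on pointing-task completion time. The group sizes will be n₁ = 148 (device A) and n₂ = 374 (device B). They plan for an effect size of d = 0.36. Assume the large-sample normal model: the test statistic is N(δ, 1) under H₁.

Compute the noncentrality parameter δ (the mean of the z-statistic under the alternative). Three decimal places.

δ ≈ 3.707

The noncentrality parameter scales effect size by the design's sample-size factor: δ = d / √(1/n₁ + 1/n₂) = 0.36 / √(1/148 + 1/374) = 3.7071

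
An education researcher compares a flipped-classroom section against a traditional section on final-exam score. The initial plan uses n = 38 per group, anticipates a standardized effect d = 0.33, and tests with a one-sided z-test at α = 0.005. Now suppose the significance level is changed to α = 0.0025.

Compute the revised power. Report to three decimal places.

δ = d·√(n/2) = 0.33 × √(38/2) = 1.4384 (unchanged). New critical value: z_{0.0025} = 2.807.
Revised power = Φ(δ − 2.807) = Φ(-1.369) = 0.0856.

Power ≈ 0.086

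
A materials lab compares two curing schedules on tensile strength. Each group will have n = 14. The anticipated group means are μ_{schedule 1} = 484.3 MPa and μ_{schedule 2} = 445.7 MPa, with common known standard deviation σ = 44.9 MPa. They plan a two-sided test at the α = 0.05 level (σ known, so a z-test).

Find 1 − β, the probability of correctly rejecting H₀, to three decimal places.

Power ≈ 0.623

Standardized effect: d = |μ_{schedule 1} − μ_{schedule 2}| / σ = |484.3 − 445.7| / 44.9 = 0.8597
Noncentrality parameter: δ = d·√(n/2) = 0.8597 × √(14/2) = 2.2745
Critical value for a two-sided test at α = 0.05: z_{α/2} = 1.960.
Power = Φ(δ − 1.960) + Φ(−δ − 1.960) = Φ(0.315) + Φ(-4.234) = 0.6235 + 0.0000 = 0.6235.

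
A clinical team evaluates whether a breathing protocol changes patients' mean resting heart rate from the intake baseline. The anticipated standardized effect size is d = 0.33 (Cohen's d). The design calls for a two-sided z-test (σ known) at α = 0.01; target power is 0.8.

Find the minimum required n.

n = 108

Set Φ(δ − 2.576) = 0.8; then δ − 2.576 = Φ⁻¹(0.8) = 0.842, giving δ = 3.417.
(The Φ(−δ − z_{α/2}) term is vanishingly small for δ > 0 and is dropped in the standard sample-size formula.)
δ = d·√n ⇒ n = (δ/d)² = (3.417 / 0.33)² = 107.24.
Rounding up, n = 108.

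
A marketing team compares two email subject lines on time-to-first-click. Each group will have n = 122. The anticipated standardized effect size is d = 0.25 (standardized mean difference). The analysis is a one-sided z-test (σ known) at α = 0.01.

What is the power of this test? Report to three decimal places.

Noncentrality parameter: δ = d·√(n/2) = 0.25 × √(122/2) = 1.9526
One-sided α = 0.01 → critical value z_{0.01} = 2.326.
Power = P(Z > 2.326 − δ) = Φ(-0.374) = 0.3543.

Power ≈ 0.354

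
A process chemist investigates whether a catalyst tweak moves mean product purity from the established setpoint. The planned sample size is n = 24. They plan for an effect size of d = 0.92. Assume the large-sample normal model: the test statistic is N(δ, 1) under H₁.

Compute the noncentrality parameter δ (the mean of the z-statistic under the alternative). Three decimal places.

δ ≈ 4.507

The noncentrality parameter scales effect size by the design's sample-size factor: δ = d·√n = 0.92 × √24 = 4.5071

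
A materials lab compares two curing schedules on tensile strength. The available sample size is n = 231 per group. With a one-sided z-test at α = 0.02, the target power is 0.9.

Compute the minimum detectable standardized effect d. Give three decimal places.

d ≈ 0.310

Required noncentrality: δ = z_{0.02} + z_{0.10} = 2.054 + 1.282 = 3.335.
δ = d·√(n/2) ⇒ d = δ/√(n/2) = 3.335/√(231/2) = 0.3103.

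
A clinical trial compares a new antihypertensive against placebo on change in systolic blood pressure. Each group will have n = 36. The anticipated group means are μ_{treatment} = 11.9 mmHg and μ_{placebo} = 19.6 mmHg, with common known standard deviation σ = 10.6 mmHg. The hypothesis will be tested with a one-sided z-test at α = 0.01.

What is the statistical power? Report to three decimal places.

Standardized effect: d = |μ_{treatment} − μ_{placebo}| / σ = |11.9 − 19.6| / 10.6 = 0.7264
Noncentrality parameter: λ = d·√(n/2) = 0.7264 × √(36/2) = 3.0819
Critical value for a one-sided test at α = 0.01: z_α = 2.326.
Power = P(Z > 2.326 − λ) = Φ(0.756) = 0.7750.

Power ≈ 0.775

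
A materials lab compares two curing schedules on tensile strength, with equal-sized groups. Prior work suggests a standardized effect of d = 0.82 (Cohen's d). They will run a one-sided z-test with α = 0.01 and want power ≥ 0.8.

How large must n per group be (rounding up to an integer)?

For power 0.8 need Φ(δ − z_{0.01}) = 0.8, so δ = z_{0.01} + z_{0.20} = 2.326 + 0.842 = 3.168.
δ = d·√(n/2) ⇒ n = 2(δ/d)² = 2 × (3.168 / 0.82)² = 29.85.
Round up to the next whole unit.

n = 30 per group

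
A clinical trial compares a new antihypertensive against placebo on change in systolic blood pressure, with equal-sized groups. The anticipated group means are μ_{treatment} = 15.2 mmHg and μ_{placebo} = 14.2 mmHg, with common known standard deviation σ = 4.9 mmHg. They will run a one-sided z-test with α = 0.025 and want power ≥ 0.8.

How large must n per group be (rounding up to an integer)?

Standardized effect: d = |μ_{treatment} − μ_{placebo}| / σ = |15.2 − 14.2| / 4.9 = 0.2041
For power 0.8 need Φ(δ − z_{0.025}) = 0.8, so δ = z_{0.025} + z_{0.20} = 1.960 + 0.842 = 2.802.
δ = d·√(n/2) ⇒ n = 2(δ/d)² = 2 × (2.802 / 0.2041)² = 376.90.
Rounding up, n = 377 per group.

n = 377 per group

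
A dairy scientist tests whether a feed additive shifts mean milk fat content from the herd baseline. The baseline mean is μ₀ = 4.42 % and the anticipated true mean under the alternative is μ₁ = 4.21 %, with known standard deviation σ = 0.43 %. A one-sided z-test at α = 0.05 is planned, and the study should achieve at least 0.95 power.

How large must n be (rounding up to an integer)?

n = 46

Standardized effect: d = |μ₁ − μ₀| / σ = |4.21 − 4.42| / 0.43 = 0.4884
For power 0.95 need Φ(δ − z_{0.05}) = 0.95, so δ = z_{0.05} + z_{0.05} = 1.645 + 1.645 = 3.290.
δ = d·√n ⇒ n = (δ/d)² = (3.290 / 0.4884)² = 45.37.
Rounding up, n = 46.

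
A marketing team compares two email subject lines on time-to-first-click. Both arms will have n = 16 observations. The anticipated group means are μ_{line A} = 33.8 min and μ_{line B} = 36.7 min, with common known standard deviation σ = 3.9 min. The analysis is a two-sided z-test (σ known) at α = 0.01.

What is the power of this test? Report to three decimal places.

Power ≈ 0.318

Standardized effect: d = |μ_{line A} − μ_{line B}| / σ = |33.8 − 36.7| / 3.9 = 0.7436
Noncentrality parameter: δ = d·√(n/2) = 0.7436 × √(16/2) = 2.1032
Critical value for a two-sided test at α = 0.01: z_{α/2} = 2.576.
Power = Φ(δ − 2.576) + Φ(−δ − 2.576) = Φ(-0.473) + Φ(-4.679) = 0.3182 + 0.0000 = 0.3182.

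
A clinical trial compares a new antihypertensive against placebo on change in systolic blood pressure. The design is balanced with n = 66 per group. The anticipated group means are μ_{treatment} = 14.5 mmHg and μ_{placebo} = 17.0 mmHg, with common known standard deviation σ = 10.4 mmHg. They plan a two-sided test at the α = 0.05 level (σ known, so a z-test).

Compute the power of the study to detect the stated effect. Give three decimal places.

Power ≈ 0.282

Standardized effect: d = |μ_{treatment} − μ_{placebo}| / σ = |14.5 − 17.0| / 10.4 = 0.2404
Noncentrality parameter: δ = d·√(n/2) = 0.2404 × √(66/2) = 1.3809
Two-sided α = 0.05 → critical value z_{0.025} = 1.960.
Power = Φ(δ − 1.960) + Φ(−δ − 1.960) = Φ(-0.579) + Φ(-3.341) = 0.2813 + 0.0004 = 0.2817.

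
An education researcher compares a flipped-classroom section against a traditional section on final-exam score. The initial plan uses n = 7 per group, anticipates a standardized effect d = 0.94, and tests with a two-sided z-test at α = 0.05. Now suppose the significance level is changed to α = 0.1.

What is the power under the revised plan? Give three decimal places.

δ = d·√(n/2) = 0.94 × √(7/2) = 1.7586 (unchanged). New critical value: z_{0.05} = 1.645.
Revised power = Φ(δ − 1.645) + Φ(−δ − 1.645) = Φ(0.114) + Φ(-3.403) = 0.5453 + 0.0003 = 0.5456.

Power ≈ 0.546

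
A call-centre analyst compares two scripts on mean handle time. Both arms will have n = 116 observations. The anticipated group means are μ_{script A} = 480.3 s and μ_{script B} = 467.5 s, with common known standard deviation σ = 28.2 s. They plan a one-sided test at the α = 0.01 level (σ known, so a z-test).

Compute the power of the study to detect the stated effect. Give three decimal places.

Power ≈ 0.871

Standardized effect: d = |μ_{script A} − μ_{script B}| / σ = |480.3 − 467.5| / 28.2 = 0.4539
Noncentrality parameter: δ = d·√(n/2) = 0.4539 × √(116/2) = 3.4568
One-sided α = 0.01 → critical value z_{0.01} = 2.326.
Power = P(Z > 2.326 − δ) = Φ(1.130) = 0.8709.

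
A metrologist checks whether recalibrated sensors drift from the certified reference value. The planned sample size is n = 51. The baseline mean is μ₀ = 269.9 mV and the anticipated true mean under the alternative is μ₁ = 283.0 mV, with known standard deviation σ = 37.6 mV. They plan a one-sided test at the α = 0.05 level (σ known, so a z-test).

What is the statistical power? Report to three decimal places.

Standardized effect: d = |μ₁ − μ₀| / σ = |283.0 − 269.9| / 37.6 = 0.3484
Noncentrality parameter: δ = d·√n = 0.3484 × √51 = 2.4881
One-sided α = 0.05 → critical value z_{0.05} = 1.645.
Power = Φ(δ − 1.645) = Φ(0.843) = 0.8005.

Power ≈ 0.800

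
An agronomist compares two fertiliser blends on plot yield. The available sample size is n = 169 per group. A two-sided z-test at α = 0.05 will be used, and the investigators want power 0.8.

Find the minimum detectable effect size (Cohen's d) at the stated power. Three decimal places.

Need Φ(δ − 1.960) = 0.8, so δ = 1.960 + 0.842 = 2.802.
(Lower-tail contribution to power is negligible for δ > 0.)
δ = d·√(n/2) ⇒ d = δ/√(n/2) = 2.802/√(169/2) = 0.3048.

d ≈ 0.305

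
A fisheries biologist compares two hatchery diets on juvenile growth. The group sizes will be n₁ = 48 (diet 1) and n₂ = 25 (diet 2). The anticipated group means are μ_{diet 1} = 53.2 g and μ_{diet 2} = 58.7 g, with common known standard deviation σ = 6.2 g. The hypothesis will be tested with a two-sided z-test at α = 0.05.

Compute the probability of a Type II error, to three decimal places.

Standardized effect: d = |μ_{diet 1} − μ_{diet 2}| / σ = |53.2 − 58.7| / 6.2 = 0.8871
Noncentrality parameter: δ = d / √(1/n₁ + 1/n₂) = 0.8871 / √(1/48 + 1/25) = 3.5967
Critical value for a two-sided test at α = 0.05: z_{α/2} = 1.960.
Power = Φ(δ − 1.960) + Φ(−δ − 1.960) = Φ(1.637) + Φ(-5.557) = 0.9492 + 0.0000 = 0.9492.
Type II error: β = 1 − power = 1 − 0.9492 = 0.0508.

β ≈ 0.051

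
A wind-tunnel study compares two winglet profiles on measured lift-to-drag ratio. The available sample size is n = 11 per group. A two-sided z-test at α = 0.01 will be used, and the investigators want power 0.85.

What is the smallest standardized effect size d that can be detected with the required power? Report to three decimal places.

d ≈ 1.540

Need Φ(δ − 2.576) = 0.85, so δ = 2.576 + 1.036 = 3.612.
(Lower-tail contribution to power is negligible for δ > 0.)
δ = d·√(n/2) ⇒ d = δ/√(n/2) = 3.612/√(11/2) = 1.5403.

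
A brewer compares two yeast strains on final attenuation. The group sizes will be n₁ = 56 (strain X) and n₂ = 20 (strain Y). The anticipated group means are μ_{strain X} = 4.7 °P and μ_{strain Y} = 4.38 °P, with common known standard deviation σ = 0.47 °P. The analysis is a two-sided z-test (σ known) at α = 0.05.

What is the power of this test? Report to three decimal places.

Power ≈ 0.743

Standardized effect: d = |μ_{strain X} − μ_{strain Y}| / σ = |4.7 − 4.38| / 0.47 = 0.6809
Noncentrality parameter: δ = d / √(1/n₁ + 1/n₂) = 0.6809 / √(1/56 + 1/20) = 2.6137
Two-sided α = 0.05 → critical value z_{0.025} = 1.960.
Power = Φ(δ − 1.960) + Φ(−δ − 1.960) = Φ(0.654) + Φ(-4.574) = 0.7434 + 0.0000 = 0.7434.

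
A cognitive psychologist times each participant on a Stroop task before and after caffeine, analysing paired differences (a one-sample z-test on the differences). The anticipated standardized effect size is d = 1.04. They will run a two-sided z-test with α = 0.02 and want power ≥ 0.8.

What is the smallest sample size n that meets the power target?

For power 0.8 need Φ(δ − z_{0.01}) = 0.8, so δ = z_{0.01} + z_{0.20} = 2.326 + 0.842 = 3.168.
(For δ > 0 the lower-tail rejection region contributes negligibly to power, so the one-term inversion is standard.)
δ = d·√n ⇒ n = (δ/d)² = (3.168 / 1.04)² = 9.28.
Rounding up, n = 10.

n = 10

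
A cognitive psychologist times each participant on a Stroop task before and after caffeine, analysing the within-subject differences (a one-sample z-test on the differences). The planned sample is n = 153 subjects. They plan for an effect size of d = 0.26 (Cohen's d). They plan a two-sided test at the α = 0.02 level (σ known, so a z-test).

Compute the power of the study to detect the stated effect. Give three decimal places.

Noncentrality parameter: δ = d·√n = 0.26 × √153 = 3.2160
Critical value for a two-sided test at α = 0.02: z_{α/2} = 2.326.
Power = Φ(δ − 2.326) + Φ(−δ − 2.326) = Φ(0.890) + Φ(-5.542) = 0.8132 + 0.0000 = 0.8132.

Power ≈ 0.813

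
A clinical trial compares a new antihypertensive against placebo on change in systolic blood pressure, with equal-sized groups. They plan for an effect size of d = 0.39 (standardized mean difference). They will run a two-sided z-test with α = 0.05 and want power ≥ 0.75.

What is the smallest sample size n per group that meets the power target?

n = 92 per group

Set Φ(δ − 1.960) = 0.75; then δ − 1.960 = Φ⁻¹(0.75) = 0.674, giving δ = 2.634.
(For δ > 0 the lower-tail rejection region contributes negligibly to power, so the one-term inversion is standard.)
δ = d·√(n/2) ⇒ n = 2(δ/d)² = 2 × (2.634 / 0.39)² = 91.26.
Round up to the next whole unit.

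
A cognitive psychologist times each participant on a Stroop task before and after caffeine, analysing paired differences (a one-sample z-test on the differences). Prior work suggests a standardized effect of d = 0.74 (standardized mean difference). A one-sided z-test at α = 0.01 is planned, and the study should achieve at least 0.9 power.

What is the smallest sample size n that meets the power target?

n = 24

For power 0.9 need Φ(δ − z_{0.01}) = 0.9, so δ = z_{0.01} + z_{0.10} = 2.326 + 1.282 = 3.608.
δ = d·√n ⇒ n = (δ/d)² = (3.608 / 0.74)² = 23.77.
Rounding up, n = 24.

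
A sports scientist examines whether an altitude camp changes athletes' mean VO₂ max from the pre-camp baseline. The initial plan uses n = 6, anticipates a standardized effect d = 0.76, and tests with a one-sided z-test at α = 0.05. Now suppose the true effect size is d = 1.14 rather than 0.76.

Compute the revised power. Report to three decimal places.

With d = 1.14: δ = d·√n = 1.14 × √6 = 2.7924. Critical value z_{0.05} = 1.645.
Revised power = P(Z > 1.645 − δ) = Φ(1.148) = 0.8744.

Power ≈ 0.874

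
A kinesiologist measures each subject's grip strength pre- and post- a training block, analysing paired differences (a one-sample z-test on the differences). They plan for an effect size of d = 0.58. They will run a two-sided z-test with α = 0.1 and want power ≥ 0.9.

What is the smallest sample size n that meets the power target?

Set Φ(δ − 1.645) = 0.9; then δ − 1.645 = Φ⁻¹(0.9) = 1.282, giving δ = 2.926.
(Ignoring the negligible lower-tail rejection probability gives the usual closed-form inversion.)
δ = d·√n ⇒ n = (δ/d)² = (2.926 / 0.58)² = 25.46.
Round up to the next whole unit.

n = 26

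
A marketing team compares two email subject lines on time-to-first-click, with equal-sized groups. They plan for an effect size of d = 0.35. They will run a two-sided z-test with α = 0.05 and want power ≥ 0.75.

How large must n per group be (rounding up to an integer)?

For power 0.75 need Φ(δ − z_{0.025}) = 0.75, so δ = z_{0.025} + z_{0.25} = 1.960 + 0.674 = 2.634.
(For δ > 0 the lower-tail rejection region contributes negligibly to power, so the one-term inversion is standard.)
δ = d·√(n/2) ⇒ n = 2(δ/d)² = 2 × (2.634 / 0.35)² = 113.31.
Rounding up, n = 114 per group.

n = 114 per group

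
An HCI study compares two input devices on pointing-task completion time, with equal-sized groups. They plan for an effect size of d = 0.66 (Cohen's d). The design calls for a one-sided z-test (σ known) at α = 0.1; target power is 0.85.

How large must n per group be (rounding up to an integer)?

n = 25 per group

For power 0.85 need Φ(δ − z_{0.1}) = 0.85, so δ = z_{0.1} + z_{0.15} = 1.282 + 1.036 = 2.318.
δ = d·√(n/2) ⇒ n = 2(δ/d)² = 2 × (2.318 / 0.66)² = 24.67.
Rounding up, n = 25 per group.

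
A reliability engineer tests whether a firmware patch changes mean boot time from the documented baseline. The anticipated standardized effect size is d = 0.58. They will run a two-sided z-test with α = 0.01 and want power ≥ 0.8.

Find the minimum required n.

For power 0.8 need Φ(δ − z_{0.005}) = 0.8, so δ = z_{0.005} + z_{0.20} = 2.576 + 0.842 = 3.417.
(Ignoring the negligible lower-tail rejection probability gives the usual closed-form inversion.)
δ = d·√n ⇒ n = (δ/d)² = (3.417 / 0.58)² = 34.72.
Rounding up, n = 35.

n = 35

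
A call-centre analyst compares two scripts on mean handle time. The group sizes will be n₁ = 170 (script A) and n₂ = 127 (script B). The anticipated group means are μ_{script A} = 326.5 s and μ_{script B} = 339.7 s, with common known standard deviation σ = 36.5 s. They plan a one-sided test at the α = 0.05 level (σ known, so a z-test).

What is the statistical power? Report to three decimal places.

Power ≈ 0.925

Standardized effect: d = |μ_{script A} − μ_{script B}| / σ = |326.5 − 339.7| / 36.5 = 0.3616
Noncentrality parameter: δ = d / √(1/n₁ + 1/n₂) = 0.3616 / √(1/170 + 1/127) = 3.0834
One-sided α = 0.05 → critical value z_{0.05} = 1.645.
Power = Φ(δ − 1.645) = Φ(1.439) = 0.9249.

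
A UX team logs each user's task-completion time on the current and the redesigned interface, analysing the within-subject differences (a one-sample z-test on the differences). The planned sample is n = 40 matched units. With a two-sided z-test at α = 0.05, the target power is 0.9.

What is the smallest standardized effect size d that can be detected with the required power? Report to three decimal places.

d ≈ 0.513

Required noncentrality: δ = z_{0.025} + z_{0.10} = 1.960 + 1.282 = 3.242.
(The second rejection-region term Φ(−δ − z_{α/2}) is negligible and dropped.)
δ = d·√n ⇒ d = δ/√n = 3.242/√40 = 0.5125.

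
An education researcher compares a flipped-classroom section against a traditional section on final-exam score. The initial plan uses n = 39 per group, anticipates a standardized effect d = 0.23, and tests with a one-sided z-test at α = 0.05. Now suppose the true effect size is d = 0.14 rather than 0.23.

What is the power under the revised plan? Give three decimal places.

Power ≈ 0.152

With d = 0.14: δ = d·√(n/2) = 0.14 × √(39/2) = 0.6182. Critical value z_{0.05} = 1.645.
Revised power = Φ(δ − 1.645) = Φ(-1.027) = 0.1523.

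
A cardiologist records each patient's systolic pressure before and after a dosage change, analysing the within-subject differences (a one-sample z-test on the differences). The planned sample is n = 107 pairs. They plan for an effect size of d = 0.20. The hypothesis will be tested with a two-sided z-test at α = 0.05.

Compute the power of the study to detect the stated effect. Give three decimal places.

Noncentrality parameter: δ = d·√n = 0.20 × √107 = 2.0688
Critical value for a two-sided test at α = 0.05: z_{α/2} = 1.960.
Power = Φ(δ − 1.960) + Φ(−δ − 1.960) = Φ(0.109) + Φ(-4.029) = 0.5433 + 0.0000 = 0.5434.

Power ≈ 0.543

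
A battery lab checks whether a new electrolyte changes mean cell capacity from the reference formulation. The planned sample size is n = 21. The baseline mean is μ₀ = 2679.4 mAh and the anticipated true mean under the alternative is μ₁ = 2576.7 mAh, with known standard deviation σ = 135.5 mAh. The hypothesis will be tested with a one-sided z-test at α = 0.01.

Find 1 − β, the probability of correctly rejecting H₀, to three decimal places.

Standardized effect: d = |μ₁ − μ₀| / σ = |2576.7 − 2679.4| / 135.5 = 0.7579
Noncentrality parameter: δ = d·√n = 0.7579 × √21 = 3.4733
Critical value for a one-sided test at α = 0.01: z_α = 2.326.
Power = P(Z > 2.326 − δ) = Φ(1.147) = 0.8743.

Power ≈ 0.874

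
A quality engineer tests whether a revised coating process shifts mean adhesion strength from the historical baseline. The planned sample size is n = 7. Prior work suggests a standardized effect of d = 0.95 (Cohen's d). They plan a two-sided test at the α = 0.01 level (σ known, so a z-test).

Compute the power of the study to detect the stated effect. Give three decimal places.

Power ≈ 0.475

Noncentrality parameter: δ = d·√n = 0.95 × √7 = 2.5135
Two-sided α = 0.01 → critical value z_{0.005} = 2.576.
Power = Φ(δ − 2.576) + Φ(−δ − 2.576) = Φ(-0.062) + Φ(-5.089) = 0.4751 + 0.0000 = 0.4751.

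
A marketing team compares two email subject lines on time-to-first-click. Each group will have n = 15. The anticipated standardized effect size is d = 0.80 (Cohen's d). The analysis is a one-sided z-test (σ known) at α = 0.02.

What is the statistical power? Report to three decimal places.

Power ≈ 0.555

Noncentrality parameter: δ = d·√(n/2) = 0.80 × √(15/2) = 2.1909
Critical value for a one-sided test at α = 0.02: z_α = 2.054.
Power = P(Z > 2.054 − δ) = Φ(0.137) = 0.5545.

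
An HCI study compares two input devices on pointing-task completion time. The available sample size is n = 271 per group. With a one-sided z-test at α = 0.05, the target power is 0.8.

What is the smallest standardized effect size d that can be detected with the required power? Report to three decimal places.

d ≈ 0.214

Required noncentrality: δ = z_{0.05} + z_{0.20} = 1.645 + 0.842 = 2.486.
δ = d·√(n/2) ⇒ d = δ/√(n/2) = 2.486/√(271/2) = 0.2136.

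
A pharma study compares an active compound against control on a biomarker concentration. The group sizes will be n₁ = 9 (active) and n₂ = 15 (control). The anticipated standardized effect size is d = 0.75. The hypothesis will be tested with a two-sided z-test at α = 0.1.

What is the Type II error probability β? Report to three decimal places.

Noncentrality parameter: δ = d / √(1/n₁ + 1/n₂) = 0.75 / √(1/9 + 1/15) = 1.7788
Critical value for a two-sided test at α = 0.1: z_{α/2} = 1.645.
Power = Φ(δ − 1.645) + Φ(−δ − 1.645) = Φ(0.134) + Φ(-3.424) = 0.5533 + 0.0003 = 0.5536.
Type II error: β = 1 − power = 1 − 0.5536 = 0.4464.

β ≈ 0.446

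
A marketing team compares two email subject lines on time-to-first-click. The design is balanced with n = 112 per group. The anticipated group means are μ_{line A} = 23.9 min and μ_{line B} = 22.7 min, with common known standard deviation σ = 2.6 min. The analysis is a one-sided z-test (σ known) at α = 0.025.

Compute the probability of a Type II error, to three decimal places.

Standardized effect: d = |μ_{line A} − μ_{line B}| / σ = |23.9 − 22.7| / 2.6 = 0.4615
Noncentrality parameter: δ = d·√(n/2) = 0.4615 × √(112/2) = 3.4538
One-sided α = 0.025 → critical value z_{0.025} = 1.960.
Power = Φ(δ − 1.960) = Φ(1.494) = 0.9324.
Type II error: β = 1 − power = 1 − 0.9324 = 0.0676.

β ≈ 0.068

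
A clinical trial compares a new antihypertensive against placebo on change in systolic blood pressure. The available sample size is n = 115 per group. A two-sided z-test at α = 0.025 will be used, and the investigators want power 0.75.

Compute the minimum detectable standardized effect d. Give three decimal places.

Required noncentrality: δ = z_{0.0125} + z_{0.25} = 2.241 + 0.674 = 2.916.
(Lower-tail contribution to power is negligible for δ > 0.)
δ = d·√(n/2) ⇒ d = δ/√(n/2) = 2.916/√(115/2) = 0.3845.

d ≈ 0.385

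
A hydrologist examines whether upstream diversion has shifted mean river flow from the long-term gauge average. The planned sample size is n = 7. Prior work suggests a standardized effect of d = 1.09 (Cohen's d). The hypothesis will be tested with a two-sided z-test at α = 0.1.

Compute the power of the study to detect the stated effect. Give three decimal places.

Power ≈ 0.892

Noncentrality parameter: δ = d·√n = 1.09 × √7 = 2.8839
Two-sided α = 0.1 → critical value z_{0.05} = 1.645.
Power = Φ(δ − 1.645) + Φ(−δ − 1.645) = Φ(1.239) + Φ(-4.529) = 0.8923 + 0.0000 = 0.8923.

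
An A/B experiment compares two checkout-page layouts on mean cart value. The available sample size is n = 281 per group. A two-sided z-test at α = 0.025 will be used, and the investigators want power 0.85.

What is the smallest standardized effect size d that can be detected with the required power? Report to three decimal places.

d ≈ 0.277

Need Φ(δ − 2.241) = 0.85, so δ = 2.241 + 1.036 = 3.278.
(The second rejection-region term Φ(−δ − z_{α/2}) is negligible and dropped.)
δ = d·√(n/2) ⇒ d = δ/√(n/2) = 3.278/√(281/2) = 0.2765.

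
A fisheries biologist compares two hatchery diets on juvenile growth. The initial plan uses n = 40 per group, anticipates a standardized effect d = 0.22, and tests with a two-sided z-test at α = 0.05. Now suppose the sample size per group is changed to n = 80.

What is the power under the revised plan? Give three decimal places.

Power ≈ 0.285

With n = 80 per group: δ = d·√(n/2) = 0.22 × √(80/2) = 1.3914. Critical value z_{0.025} = 1.960.
Revised power = Φ(δ − 1.960) + Φ(−δ − 1.960) = Φ(-0.569) + Φ(-3.351) = 0.2848 + 0.0004 = 0.2852.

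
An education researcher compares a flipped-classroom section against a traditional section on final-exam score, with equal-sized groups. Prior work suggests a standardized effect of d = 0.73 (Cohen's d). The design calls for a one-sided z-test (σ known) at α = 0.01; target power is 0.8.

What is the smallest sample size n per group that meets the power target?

For power 0.8 need Φ(δ − z_{0.01}) = 0.8, so δ = z_{0.01} + z_{0.20} = 2.326 + 0.842 = 3.168.
δ = d·√(n/2) ⇒ n = 2(δ/d)² = 2 × (3.168 / 0.73)² = 37.67.
Rounding up, n = 38 per group.

n = 38 per group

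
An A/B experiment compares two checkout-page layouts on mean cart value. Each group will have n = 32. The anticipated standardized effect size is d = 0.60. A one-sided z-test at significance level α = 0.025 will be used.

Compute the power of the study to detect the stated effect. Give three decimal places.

Noncentrality parameter: δ = d·√(n/2) = 0.60 × √(32/2) = 2.4000
Critical value for a one-sided test at α = 0.025: z_α = 1.960.
Power = Φ(δ − 1.960) = Φ(0.440) = 0.6700.

Power ≈ 0.670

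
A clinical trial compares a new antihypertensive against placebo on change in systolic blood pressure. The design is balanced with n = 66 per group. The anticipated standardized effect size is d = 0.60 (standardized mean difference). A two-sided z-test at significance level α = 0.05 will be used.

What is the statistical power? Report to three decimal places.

Noncentrality parameter: δ = d·√(n/2) = 0.60 × √(66/2) = 3.4467
Two-sided α = 0.05 → critical value z_{0.025} = 1.960.
Power = Φ(δ − 1.960) + Φ(−δ − 1.960) = Φ(1.487) + Φ(-5.407) = 0.9315 + 0.0000 = 0.9315.

Power ≈ 0.931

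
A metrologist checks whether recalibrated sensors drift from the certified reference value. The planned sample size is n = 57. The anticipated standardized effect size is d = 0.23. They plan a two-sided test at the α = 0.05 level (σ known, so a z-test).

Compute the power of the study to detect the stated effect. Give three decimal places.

Noncentrality parameter: δ = d·√n = 0.23 × √57 = 1.7365
Critical value for a two-sided test at α = 0.05: z_{α/2} = 1.960.
Power = Φ(δ − 1.960) + Φ(−δ − 1.960) = Φ(-0.224) + Φ(-3.696) = 0.4116 + 0.0001 = 0.4117.

Power ≈ 0.412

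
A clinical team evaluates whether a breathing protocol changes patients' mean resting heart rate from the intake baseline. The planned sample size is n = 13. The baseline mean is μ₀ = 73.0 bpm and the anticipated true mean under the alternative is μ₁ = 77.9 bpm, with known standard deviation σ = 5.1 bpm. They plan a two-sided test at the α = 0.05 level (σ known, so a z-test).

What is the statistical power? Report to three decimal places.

Standardized effect: d = |μ₁ − μ₀| / σ = |77.9 − 73.0| / 5.1 = 0.9608
Noncentrality parameter: δ = d·√n = 0.9608 × √13 = 3.4642
Two-sided α = 0.05 → critical value z_{0.025} = 1.960.
Power = Φ(δ − 1.960) + Φ(−δ − 1.960) = Φ(1.504) + Φ(-5.424) = 0.9337 + 0.0000 = 0.9337.

Power ≈ 0.934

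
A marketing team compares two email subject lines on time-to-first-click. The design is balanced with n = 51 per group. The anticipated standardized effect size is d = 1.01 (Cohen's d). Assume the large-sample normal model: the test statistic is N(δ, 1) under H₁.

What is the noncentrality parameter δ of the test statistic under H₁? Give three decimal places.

δ ≈ 5.100

δ = d·√(n/2) = 1.01 × √(51/2) = 5.1002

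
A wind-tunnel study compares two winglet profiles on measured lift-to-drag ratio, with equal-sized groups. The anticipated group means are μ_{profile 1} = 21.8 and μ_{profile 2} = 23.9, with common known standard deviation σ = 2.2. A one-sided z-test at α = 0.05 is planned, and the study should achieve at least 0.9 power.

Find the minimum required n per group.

n = 19 per group

Standardized effect: d = |μ_{profile 1} − μ_{profile 2}| / σ = |21.8 − 23.9| / 2.2 = 0.9545
For power 0.9 need Φ(δ − z_{0.05}) = 0.9, so δ = z_{0.05} + z_{0.10} = 1.645 + 1.282 = 2.926.
δ = d·√(n/2) ⇒ n = 2(δ/d)² = 2 × (2.926 / 0.9545)² = 18.80.
Round up to the next whole unit.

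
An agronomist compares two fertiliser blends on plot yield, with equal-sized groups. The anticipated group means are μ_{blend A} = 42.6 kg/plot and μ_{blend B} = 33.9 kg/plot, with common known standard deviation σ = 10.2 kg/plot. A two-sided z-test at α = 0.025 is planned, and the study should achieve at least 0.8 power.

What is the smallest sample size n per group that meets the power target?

n = 27 per group

Standardized effect: d = |μ_{blend A} − μ_{blend B}| / σ = |42.6 − 33.9| / 10.2 = 0.8529
Set Φ(δ − 2.241) = 0.8; then δ − 2.241 = Φ⁻¹(0.8) = 0.842, giving δ = 3.083.
(For δ > 0 the lower-tail rejection region contributes negligibly to power, so the one-term inversion is standard.)
δ = d·√(n/2) ⇒ n = 2(δ/d)² = 2 × (3.083 / 0.8529)² = 26.13.
Round up to the next whole unit.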